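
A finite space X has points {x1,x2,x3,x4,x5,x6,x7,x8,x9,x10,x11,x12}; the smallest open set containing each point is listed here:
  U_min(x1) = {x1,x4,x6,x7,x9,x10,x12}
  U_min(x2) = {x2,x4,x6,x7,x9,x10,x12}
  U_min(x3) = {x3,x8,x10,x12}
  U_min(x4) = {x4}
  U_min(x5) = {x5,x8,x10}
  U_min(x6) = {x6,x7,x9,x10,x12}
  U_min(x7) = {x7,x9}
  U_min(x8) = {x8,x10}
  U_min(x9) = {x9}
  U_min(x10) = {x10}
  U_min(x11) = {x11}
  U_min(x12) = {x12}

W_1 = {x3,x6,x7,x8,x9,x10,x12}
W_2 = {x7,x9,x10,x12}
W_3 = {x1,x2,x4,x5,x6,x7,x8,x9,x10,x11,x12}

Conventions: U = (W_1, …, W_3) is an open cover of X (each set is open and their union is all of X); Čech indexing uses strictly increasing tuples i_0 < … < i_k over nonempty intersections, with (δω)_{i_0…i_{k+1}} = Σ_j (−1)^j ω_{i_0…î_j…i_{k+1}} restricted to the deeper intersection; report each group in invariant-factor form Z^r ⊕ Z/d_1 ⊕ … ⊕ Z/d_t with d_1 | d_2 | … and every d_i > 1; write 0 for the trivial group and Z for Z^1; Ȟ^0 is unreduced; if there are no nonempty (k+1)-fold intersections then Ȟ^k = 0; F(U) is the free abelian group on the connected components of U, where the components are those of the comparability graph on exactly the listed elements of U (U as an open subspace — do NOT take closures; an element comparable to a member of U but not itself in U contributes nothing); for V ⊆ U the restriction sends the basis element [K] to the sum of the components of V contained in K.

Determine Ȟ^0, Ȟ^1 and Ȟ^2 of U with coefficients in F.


Ȟ^0(U;F) ≅ Z^2, Ȟ^1(U;F) ≅ 0 and Ȟ^2(U;F) ≅ 0

nonempty intersections:
  W12={x7,x9,x10,x12} W13={x6,x7,x8,x9,x10,x12} W23={x7,x9,x10,x12}
  W123={x7,x9,x10,x12}
components per intersection:
  W1: {x3,x6,x7,x8,x9,x10,x12}
  W2: {x7,x9} {x10} {x12}
  W3: {x1,x2,x4,x5,x6,x7,x8,x9,x10,x12} {x11}
  W12: {x7,x9} {x10} {x12}
  W13: {x6,x7,x8,x9,x10,x12}
  W23: {x7,x9} {x10} {x12}
  W123: {x7,x9} {x10} {x12}
C dims 6,7,3; δ0: rk 4, SNF 1^4; δ1: rk 3, SNF 1^3
Ȟ^0: (6−4)−0=2 ⇒ Z^2
Ȟ^1: (7−3)−4=0 ⇒ 0
Ȟ^2: (3−0)−3=0 ⇒ 0


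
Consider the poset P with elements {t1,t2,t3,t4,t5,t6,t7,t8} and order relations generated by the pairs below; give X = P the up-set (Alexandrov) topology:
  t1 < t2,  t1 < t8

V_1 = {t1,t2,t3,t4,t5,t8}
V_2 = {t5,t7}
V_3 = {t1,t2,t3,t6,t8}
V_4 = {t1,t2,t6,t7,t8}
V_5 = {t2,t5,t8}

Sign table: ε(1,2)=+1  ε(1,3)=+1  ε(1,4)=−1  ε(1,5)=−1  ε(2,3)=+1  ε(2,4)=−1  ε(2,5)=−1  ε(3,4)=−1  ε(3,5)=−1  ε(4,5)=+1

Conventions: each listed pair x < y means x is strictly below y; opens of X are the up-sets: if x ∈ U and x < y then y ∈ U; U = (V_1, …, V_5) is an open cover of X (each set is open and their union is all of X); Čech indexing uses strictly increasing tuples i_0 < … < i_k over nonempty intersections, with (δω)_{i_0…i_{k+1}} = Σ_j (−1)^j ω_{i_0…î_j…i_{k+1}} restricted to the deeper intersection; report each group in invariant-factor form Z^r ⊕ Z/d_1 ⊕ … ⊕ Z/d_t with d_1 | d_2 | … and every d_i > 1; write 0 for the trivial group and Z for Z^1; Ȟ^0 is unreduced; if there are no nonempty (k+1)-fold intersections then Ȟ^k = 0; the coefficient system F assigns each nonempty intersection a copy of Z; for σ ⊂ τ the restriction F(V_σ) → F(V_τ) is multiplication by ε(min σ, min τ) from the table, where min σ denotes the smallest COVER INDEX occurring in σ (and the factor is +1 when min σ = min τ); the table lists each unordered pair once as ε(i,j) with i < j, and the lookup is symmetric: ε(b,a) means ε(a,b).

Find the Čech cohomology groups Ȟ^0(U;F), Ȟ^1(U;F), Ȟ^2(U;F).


intersection data:
  V12={t5} V13={t1,t2,t3,t8} V14={t1,t2,t8} V15={t2,t5,t8} V24={t7} V25={t5} V34={t1,t2,t6,t8} V35={t2,t8} V45={t2,t8}
  V125={t5} V134={t1,t2,t8} V135={t2,t8} V145={t2,t8} V345={t2,t8}
  V1345={t2,t8}
C dims 5,9,5,1; δ0: rk 4, SNF 1^4; δ1: rk 4, SNF 1^4; δ2: rk 1, SNF 1^1
Ȟ^0 = (5 − 4) − 0 = 1, so Ȟ^0 ≅ Z
Ȟ^1 = (9 − 4) − 4 = 1, so Ȟ^1 ≅ Z
Ȟ^2 = (5 − 1) − 4 = 0, so Ȟ^2 ≅ 0

Ȟ^0(U;F) ≅ Z, Ȟ^1(U;F) ≅ Z and Ȟ^2(U;F) ≅ 0


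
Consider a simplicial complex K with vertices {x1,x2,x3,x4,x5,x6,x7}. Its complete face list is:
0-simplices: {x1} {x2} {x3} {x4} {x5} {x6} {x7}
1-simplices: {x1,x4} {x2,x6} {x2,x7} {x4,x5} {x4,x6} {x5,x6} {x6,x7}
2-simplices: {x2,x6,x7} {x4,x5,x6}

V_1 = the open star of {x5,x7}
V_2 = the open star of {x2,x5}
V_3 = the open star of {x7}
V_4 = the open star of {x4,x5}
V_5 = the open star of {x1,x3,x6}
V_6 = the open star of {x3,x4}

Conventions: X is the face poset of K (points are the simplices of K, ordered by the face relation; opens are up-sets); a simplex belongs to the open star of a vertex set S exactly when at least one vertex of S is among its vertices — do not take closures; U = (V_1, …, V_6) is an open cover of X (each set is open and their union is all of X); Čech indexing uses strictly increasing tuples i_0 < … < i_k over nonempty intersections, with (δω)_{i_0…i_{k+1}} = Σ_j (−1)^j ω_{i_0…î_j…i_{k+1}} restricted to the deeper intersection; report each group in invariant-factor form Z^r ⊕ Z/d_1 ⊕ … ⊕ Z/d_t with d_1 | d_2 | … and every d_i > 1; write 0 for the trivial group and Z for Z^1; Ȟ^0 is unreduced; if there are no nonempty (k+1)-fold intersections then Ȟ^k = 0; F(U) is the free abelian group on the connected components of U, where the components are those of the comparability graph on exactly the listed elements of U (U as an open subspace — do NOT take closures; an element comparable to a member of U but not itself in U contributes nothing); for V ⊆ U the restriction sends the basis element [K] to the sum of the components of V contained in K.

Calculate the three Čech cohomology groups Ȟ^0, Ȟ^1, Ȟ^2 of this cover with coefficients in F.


nerve of the cover:
  V1={{x5},{x7},{x2,x7},{x4,x5},{x5,x6},{x6,x7},{x2,x6,x7},{x4,x5,x6}} V2={{x2},{x5},{x2,x6},{x2,x7},{x4,x5},{x5,x6},{x2,x6,x7},{x4,x5,x6}} V3={{x7},{x2,x7},{x6,x7},{x2,x6,x7}} V4={{x4},{x5},{x1,x4},{x4,x5},{x4,x6},{x5,x6},{x4,x5,x6}} V5={{x1},{x3},{x6},{x1,x4},{x2,x6},{x4,x6},{x5,x6},{x6,x7},{x2,x6,x7},{x4,x5,x6}} V6={{x3},{x4},{x1,x4},{x4,x5},{x4,x6},{x4,x5,x6}}
  V12={{x5},{x2,x7},{x4,x5},{x5,x6},{x2,x6,x7},{x4,x5,x6}} V13={{x7},{x2,x7},{x6,x7},{x2,x6,x7}} V14={{x5},{x4,x5},{x5,x6},{x4,x5,x6}} V15={{x5,x6},{x6,x7},{x2,x6,x7},{x4,x5,x6}} V16={{x4,x5},{x4,x5,x6}} V23={{x2,x7},{x2,x6,x7}} V24={{x5},{x4,x5},{x5,x6},{x4,x5,x6}} V25={{x2,x6},{x5,x6},{x2,x6,x7},{x4,x5,x6}} V26={{x4,x5},{x4,x5,x6}} V35={{x6,x7},{x2,x6,x7}} V45={{x1,x4},{x4,x6},{x5,x6},{x4,x5,x6}} V46={{x4},{x1,x4},{x4,x5},{x4,x6},{x4,x5,x6}} V56={{x3},{x1,x4},{x4,x6},{x4,x5,x6}}
  V123={{x2,x7},{x2,x6,x7}} V124={{x5},{x4,x5},{x5,x6},{x4,x5,x6}} V125={{x5,x6},{x2,x6,x7},{x4,x5,x6}} V126={{x4,x5},{x4,x5,x6}} V135={{x6,x7},{x2,x6,x7}} V145={{x5,x6},{x4,x5,x6}} V146={{x4,x5},{x4,x5,x6}} V156={{x4,x5,x6}} V235={{x2,x6,x7}} V245={{x5,x6},{x4,x5,x6}} V246={{x4,x5},{x4,x5,x6}} V256={{x4,x5,x6}} V456={{x1,x4},{x4,x6},{x4,x5,x6}}
  V1235={{x2,x6,x7}} V1245={{x5,x6},{x4,x5,x6}} V1246={{x4,x5},{x4,x5,x6}} V1256={{x4,x5,x6}} V1456={{x4,x5,x6}} V2456={{x4,x5,x6}}
  V12456={{x4,x5,x6}}
components per intersection:
  V1: {{x5},{x4,x5},{x5,x6},{x4,x5,x6}} {{x7},{x2,x7},{x6,x7},{x2,x6,x7}}
  V2: {{x2},{x2,x6},{x2,x7},{x2,x6,x7}} {{x5},{x4,x5},{x5,x6},{x4,x5,x6}}
  V3: {{x7},{x2,x7},{x6,x7},{x2,x6,x7}}
  V4: {{x4},{x5},{x1,x4},{x4,x5},{x4,x6},{x5,x6},{x4,x5,x6}}
  V5: {{x1},{x1,x4}} {{x3}} {{x6},{x2,x6},{x4,x6},{x5,x6},{x6,x7},{x2,x6,x7},{x4,x5,x6}}
  V6: {{x3}} {{x4},{x1,x4},{x4,x5},{x4,x6},{x4,x5,x6}}
  V12: {{x5},{x4,x5},{x5,x6},{x4,x5,x6}} {{x2,x7},{x2,x6,x7}}
  V13: {{x7},{x2,x7},{x6,x7},{x2,x6,x7}}
  V14: {{x5},{x4,x5},{x5,x6},{x4,x5,x6}}
  V15: {{x5,x6},{x4,x5,x6}} {{x6,x7},{x2,x6,x7}}
  V16: {{x4,x5},{x4,x5,x6}}
  V23: {{x2,x7},{x2,x6,x7}}
  V24: {{x5},{x4,x5},{x5,x6},{x4,x5,x6}}
  V25: {{x2,x6},{x2,x6,x7}} {{x5,x6},{x4,x5,x6}}
  V26: {{x4,x5},{x4,x5,x6}}
  V35: {{x6,x7},{x2,x6,x7}}
  V45: {{x1,x4}} {{x4,x6},{x5,x6},{x4,x5,x6}}
  V46: {{x4},{x1,x4},{x4,x5},{x4,x6},{x4,x5,x6}}
  V56: {{x3}} {{x1,x4}} {{x4,x6},{x4,x5,x6}}
  V123: {{x2,x7},{x2,x6,x7}}
  V124: {{x5},{x4,x5},{x5,x6},{x4,x5,x6}}
  V125: {{x5,x6},{x4,x5,x6}} {{x2,x6,x7}}
  V126: {{x4,x5},{x4,x5,x6}}
  V135: {{x6,x7},{x2,x6,x7}}
  V145: {{x5,x6},{x4,x5,x6}}
  V146: {{x4,x5},{x4,x5,x6}}
  V156: {{x4,x5,x6}}
  V235: {{x2,x6,x7}}
  V245: {{x5,x6},{x4,x5,x6}}
  V246: {{x4,x5},{x4,x5,x6}}
  V256: {{x4,x5,x6}}
  V456: {{x1,x4}} {{x4,x6},{x4,x5,x6}}
  V1235: {{x2,x6,x7}}
  V1245: {{x5,x6},{x4,x5,x6}}
  V1246: {{x4,x5},{x4,x5,x6}}
  V1256: {{x4,x5,x6}}
  V1456: {{x4,x5,x6}}
  V2456: {{x4,x5,x6}}
  V12456: {{x4,x5,x6}}
C dims 11,19,15,6; δ0: rk 9, SNF 1^9; δ1: rk 10, SNF 1^10; δ2: rk 5, SNF 1^5
Ȟ^0 = (11 − 9) − 0 = 2, so Ȟ^0 ≅ Z^2
Ȟ^1 = (19 − 10) − 9 = 0, so Ȟ^1 ≅ 0
Ȟ^2 = (15 − 5) − 10 = 0, so Ȟ^2 ≅ 0

Ȟ^0 = Z^2, Ȟ^1 = 0 and Ȟ^2 = 0


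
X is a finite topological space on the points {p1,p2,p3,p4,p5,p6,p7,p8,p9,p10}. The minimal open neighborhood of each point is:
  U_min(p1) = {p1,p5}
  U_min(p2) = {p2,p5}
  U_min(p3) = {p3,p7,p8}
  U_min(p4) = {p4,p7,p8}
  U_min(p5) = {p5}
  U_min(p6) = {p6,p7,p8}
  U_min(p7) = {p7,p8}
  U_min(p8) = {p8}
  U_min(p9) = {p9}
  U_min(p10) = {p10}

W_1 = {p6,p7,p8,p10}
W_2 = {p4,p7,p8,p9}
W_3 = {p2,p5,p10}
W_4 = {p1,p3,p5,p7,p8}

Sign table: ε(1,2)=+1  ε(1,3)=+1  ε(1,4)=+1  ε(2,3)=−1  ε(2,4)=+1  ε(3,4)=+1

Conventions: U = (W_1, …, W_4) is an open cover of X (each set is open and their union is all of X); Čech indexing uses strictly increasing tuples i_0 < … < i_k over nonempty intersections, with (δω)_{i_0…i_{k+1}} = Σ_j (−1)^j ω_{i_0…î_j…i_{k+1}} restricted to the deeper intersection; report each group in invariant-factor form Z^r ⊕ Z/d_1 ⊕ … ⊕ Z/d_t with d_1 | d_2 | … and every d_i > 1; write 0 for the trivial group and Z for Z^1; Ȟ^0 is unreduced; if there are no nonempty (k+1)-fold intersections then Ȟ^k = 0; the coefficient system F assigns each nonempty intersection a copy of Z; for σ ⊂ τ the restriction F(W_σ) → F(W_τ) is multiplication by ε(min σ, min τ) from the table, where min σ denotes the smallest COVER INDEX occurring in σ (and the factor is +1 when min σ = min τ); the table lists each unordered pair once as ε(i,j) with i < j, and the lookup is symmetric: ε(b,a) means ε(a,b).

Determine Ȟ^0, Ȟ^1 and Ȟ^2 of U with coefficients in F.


nonempty overlaps:
  W12={p7,p8} W13={p10} W14={p7,p8} W24={p7,p8} W34={p5}
  W124={p7,p8}
C dims 4,5,1; δ0: rk 3, SNF 1^3; δ1: rk 1, SNF 1^1
degree 0: 4−3−0 = 1 → Ȟ^0 ≅ Z
degree 1: 5−1−3 = 1 → Ȟ^1 ≅ Z
degree 2: 1−0−1 = 0 → Ȟ^2 ≅ 0

Ȟ^0 ≅ Z,  Ȟ^1 ≅ Z,  Ȟ^2 ≅ 0


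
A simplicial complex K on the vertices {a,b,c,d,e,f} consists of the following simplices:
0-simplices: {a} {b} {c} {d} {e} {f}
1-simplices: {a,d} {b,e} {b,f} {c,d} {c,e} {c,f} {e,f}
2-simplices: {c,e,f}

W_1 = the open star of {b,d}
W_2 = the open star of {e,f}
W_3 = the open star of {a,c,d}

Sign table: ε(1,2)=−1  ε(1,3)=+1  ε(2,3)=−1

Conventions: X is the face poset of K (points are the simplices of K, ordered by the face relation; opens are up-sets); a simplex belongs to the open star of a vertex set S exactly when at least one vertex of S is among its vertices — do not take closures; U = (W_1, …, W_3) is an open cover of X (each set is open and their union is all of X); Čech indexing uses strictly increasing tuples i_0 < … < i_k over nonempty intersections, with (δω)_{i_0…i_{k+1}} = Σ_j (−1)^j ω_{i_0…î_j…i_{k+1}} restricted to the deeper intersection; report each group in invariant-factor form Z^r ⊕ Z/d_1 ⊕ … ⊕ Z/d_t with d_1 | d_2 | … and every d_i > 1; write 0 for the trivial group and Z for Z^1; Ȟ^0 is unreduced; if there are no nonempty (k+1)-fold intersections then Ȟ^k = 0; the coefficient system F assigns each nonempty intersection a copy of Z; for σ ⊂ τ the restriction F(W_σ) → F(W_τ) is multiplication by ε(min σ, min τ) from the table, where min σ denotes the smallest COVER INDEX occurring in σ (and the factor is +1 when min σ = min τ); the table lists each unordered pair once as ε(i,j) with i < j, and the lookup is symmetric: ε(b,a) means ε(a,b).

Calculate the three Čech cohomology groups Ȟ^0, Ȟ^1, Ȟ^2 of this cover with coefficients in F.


Ȟ^0 = Z,  Ȟ^1 = Z,  Ȟ^2 = 0

cover nerve:
  W1={{b},{d},{a,d},{b,e},{b,f},{c,d}} W2={{e},{f},{b,e},{b,f},{c,e},{c,f},{e,f},{c,e,f}} W3={{a},{c},{d},{a,d},{c,d},{c,e},{c,f},{c,e,f}}
  W12={{b,e},{b,f}} W13={{d},{a,d},{c,d}} W23={{c,e},{c,f},{c,e,f}}
C dims 3,3; δ0: rk 2, SNF 1^2
Ȟ^0: (3−2)−0=1 ⇒ Z
Ȟ^1: (3−0)−2=1 ⇒ Z
Ȟ^2: (0−0)−0=0 ⇒ 0


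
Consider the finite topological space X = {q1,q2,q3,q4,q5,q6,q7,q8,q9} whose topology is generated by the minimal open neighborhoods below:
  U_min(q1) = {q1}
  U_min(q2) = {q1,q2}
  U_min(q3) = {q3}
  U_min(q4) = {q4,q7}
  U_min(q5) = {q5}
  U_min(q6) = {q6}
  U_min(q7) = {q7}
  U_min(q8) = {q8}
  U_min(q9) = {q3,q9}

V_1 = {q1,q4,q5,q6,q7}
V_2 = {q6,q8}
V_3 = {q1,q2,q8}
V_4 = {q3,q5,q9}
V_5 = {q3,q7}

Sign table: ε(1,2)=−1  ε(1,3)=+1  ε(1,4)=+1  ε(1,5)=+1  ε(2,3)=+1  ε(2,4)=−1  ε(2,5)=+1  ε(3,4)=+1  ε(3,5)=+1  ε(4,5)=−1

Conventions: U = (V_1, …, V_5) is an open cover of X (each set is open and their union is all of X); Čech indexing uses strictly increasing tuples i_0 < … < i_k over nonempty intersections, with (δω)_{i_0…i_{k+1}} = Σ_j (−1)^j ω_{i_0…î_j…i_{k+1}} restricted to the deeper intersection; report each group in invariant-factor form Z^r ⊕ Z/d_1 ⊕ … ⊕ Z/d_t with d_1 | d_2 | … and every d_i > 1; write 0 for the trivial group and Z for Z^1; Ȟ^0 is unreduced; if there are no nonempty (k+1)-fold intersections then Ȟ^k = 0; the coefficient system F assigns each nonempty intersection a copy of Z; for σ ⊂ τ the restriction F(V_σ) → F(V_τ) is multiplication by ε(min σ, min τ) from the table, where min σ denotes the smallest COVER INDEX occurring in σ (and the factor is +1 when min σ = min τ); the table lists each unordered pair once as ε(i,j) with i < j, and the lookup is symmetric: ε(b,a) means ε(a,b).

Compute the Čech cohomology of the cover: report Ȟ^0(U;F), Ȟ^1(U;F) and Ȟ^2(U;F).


Ȟ^0 = 0; Ȟ^1 = Z ⊕ Z/2; Ȟ^2 = 0

nonempty overlaps:
  V12={q6} V13={q1} V14={q5} V15={q7} V23={q8} V45={q3}
C dims 5,6; δ0: rk 5, SNF 1^4·2
degree 0: 5−5−0 = 0 → Ȟ^0 ≅ 0
degree 1: 6−0−5 = 1 plus torsion [2] → Ȟ^1 ≅ Z ⊕ Z/2
degree 2: 0−0−0 = 0 → Ȟ^2 ≅ 0


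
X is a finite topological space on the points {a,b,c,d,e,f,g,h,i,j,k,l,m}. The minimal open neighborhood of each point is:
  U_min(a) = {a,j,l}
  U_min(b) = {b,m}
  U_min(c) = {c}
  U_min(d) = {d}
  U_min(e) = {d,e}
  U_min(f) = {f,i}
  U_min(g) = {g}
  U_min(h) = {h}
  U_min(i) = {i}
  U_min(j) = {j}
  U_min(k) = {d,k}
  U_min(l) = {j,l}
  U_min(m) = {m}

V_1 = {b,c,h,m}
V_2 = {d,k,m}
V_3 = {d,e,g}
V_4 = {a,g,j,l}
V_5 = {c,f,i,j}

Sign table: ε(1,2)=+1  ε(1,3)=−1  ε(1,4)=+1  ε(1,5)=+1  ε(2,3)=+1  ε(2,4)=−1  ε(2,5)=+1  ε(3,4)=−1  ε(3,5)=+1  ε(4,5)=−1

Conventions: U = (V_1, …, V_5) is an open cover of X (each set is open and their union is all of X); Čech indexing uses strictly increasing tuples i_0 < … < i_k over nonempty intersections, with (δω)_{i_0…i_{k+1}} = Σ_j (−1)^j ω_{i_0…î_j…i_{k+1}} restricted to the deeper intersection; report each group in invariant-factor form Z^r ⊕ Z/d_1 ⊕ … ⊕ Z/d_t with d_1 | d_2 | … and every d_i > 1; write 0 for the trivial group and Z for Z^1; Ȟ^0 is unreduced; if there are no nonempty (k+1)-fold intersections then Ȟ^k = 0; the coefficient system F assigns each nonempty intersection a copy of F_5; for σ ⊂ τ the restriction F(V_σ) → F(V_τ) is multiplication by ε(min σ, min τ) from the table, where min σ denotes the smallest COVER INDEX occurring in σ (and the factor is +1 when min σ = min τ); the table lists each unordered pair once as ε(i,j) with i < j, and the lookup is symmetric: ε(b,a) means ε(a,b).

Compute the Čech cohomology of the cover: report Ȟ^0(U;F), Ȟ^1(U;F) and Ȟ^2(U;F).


Ȟ^0 ≅ Z/5, Ȟ^1 ≅ Z/5 and Ȟ^2 ≅ 0

nerve simplices:
  V12={m} V15={c} V23={d} V34={g} V45={j}
C dims 5,5; δ0: rk_F5 4
degree 0: 5−4−0 = 1 → Ȟ^0 ≅ Z/5
degree 1: 5−0−4 = 1 → Ȟ^1 ≅ Z/5
degree 2: 0−0−0 = 0 → Ȟ^2 ≅ 0


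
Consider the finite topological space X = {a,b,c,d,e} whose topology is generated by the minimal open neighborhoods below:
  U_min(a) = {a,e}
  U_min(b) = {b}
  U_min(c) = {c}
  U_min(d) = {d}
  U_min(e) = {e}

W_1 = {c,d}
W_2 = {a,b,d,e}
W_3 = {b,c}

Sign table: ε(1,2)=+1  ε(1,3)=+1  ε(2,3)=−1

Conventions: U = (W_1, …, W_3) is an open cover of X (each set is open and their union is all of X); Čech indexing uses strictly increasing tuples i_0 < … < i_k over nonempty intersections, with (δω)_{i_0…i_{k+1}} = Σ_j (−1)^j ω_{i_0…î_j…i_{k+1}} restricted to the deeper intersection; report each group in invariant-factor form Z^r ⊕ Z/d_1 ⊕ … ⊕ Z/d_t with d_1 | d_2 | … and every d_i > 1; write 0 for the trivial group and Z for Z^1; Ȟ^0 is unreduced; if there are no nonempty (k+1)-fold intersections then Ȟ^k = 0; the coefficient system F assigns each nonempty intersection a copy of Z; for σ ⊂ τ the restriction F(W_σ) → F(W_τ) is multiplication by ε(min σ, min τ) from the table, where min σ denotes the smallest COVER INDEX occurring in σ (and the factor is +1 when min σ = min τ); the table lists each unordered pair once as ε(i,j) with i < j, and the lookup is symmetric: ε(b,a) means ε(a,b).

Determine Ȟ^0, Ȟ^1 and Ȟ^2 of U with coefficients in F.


nonempty overlaps:
  W12={d} W13={c} W23={b}
C dims 3,3; δ0: rk 3, SNF 1^2·2
degree 0: 3−3−0 = 0 → Ȟ^0 ≅ 0
degree 1: 3−0−3 = 0 plus torsion [2] → Ȟ^1 ≅ Z/2
degree 2: 0−0−0 = 0 → Ȟ^2 ≅ 0

Ȟ^0 = 0, Ȟ^1 = Z/2 and Ȟ^2 = 0


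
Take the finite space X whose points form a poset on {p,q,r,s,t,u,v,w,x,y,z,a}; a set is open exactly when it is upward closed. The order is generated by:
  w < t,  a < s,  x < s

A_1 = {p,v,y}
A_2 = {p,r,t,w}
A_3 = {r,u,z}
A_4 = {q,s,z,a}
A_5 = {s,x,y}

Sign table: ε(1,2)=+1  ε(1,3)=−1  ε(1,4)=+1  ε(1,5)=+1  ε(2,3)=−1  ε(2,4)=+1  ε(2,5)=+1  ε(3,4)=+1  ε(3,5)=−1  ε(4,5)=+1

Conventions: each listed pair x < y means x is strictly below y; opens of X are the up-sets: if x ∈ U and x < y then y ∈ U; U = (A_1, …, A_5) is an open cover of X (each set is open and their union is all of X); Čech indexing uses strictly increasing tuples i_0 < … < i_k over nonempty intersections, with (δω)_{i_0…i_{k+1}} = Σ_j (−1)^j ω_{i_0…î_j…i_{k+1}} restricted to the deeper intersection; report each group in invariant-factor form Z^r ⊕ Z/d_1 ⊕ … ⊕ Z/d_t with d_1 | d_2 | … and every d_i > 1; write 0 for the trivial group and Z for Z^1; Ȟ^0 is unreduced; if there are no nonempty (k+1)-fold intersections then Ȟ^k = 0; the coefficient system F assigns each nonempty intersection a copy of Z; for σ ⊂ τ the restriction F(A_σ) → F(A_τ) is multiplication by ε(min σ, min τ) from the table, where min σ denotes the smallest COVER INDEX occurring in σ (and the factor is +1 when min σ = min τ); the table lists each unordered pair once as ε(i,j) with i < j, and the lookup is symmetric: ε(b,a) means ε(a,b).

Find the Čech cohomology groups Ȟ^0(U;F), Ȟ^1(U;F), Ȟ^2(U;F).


nonempty overlaps:
  A12={p} A15={y} A23={r} A34={z} A45={s}
C dims 5,5; δ0: rk 5, SNF 1^4·2
degree 0: 5−5−0 = 0 → Ȟ^0 ≅ 0
degree 1: 5−0−5 = 0 plus torsion [2] → Ȟ^1 ≅ Z/2
degree 2: 0−0−0 = 0 → Ȟ^2 ≅ 0

Ȟ^0 ≅ 0; Ȟ^1 ≅ Z/2; Ȟ^2 ≅ 0


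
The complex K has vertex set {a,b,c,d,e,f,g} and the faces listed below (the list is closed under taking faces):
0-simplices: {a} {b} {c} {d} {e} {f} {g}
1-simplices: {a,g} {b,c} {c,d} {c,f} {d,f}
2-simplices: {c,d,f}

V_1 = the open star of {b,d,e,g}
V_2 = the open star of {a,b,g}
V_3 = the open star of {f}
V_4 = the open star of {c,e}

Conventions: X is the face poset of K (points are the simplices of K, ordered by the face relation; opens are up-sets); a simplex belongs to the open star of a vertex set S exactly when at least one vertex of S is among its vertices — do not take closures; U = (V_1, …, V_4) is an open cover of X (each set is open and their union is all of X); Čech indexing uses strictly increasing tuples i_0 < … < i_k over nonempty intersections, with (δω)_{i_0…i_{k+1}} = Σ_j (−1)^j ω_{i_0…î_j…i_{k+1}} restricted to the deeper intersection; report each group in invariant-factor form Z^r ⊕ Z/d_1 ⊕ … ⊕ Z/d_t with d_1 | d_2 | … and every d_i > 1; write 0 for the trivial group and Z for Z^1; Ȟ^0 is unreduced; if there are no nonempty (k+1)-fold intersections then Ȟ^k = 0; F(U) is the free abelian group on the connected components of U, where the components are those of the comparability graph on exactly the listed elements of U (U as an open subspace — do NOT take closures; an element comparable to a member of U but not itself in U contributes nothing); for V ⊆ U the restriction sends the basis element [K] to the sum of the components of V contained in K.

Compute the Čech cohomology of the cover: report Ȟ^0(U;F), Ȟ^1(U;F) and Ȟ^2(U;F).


nerve simplices:
  V1={{b},{d},{e},{g},{a,g},{b,c},{c,d},{d,f},{c,d,f}} V2={{a},{b},{g},{a,g},{b,c}} V3={{f},{c,f},{d,f},{c,d,f}} V4={{c},{e},{b,c},{c,d},{c,f},{c,d,f}}
  V12={{b},{g},{a,g},{b,c}} V13={{d,f},{c,d,f}} V14={{e},{b,c},{c,d},{c,d,f}} V24={{b,c}} V34={{c,f},{c,d,f}}
  V124={{b,c}} V134={{c,d,f}}
components per intersection:
  V1: {{b},{b,c}} {{d},{c,d},{d,f},{c,d,f}} {{e}} {{g},{a,g}}
  V2: {{a},{g},{a,g}} {{b},{b,c}}
  V3: {{f},{c,f},{d,f},{c,d,f}}
  V4: {{c},{b,c},{c,d},{c,f},{c,d,f}} {{e}}
  V12: {{b},{b,c}} {{g},{a,g}}
  V13: {{d,f},{c,d,f}}
  V14: {{e}} {{b,c}} {{c,d},{c,d,f}}
  V24: {{b,c}}
  V34: {{c,f},{c,d,f}}
  V124: {{b,c}}
  V134: {{c,d,f}}
C dims 9,8,2; δ0: rk 6, SNF 1^6; δ1: rk 2, SNF 1^2
degree 0: 9−6−0 = 3 → Ȟ^0 ≅ Z^3
degree 1: 8−2−6 = 0 → Ȟ^1 ≅ 0
degree 2: 2−0−2 = 0 → Ȟ^2 ≅ 0

Ȟ^0 ≅ Z^3, Ȟ^1 ≅ 0, Ȟ^2 ≅ 0


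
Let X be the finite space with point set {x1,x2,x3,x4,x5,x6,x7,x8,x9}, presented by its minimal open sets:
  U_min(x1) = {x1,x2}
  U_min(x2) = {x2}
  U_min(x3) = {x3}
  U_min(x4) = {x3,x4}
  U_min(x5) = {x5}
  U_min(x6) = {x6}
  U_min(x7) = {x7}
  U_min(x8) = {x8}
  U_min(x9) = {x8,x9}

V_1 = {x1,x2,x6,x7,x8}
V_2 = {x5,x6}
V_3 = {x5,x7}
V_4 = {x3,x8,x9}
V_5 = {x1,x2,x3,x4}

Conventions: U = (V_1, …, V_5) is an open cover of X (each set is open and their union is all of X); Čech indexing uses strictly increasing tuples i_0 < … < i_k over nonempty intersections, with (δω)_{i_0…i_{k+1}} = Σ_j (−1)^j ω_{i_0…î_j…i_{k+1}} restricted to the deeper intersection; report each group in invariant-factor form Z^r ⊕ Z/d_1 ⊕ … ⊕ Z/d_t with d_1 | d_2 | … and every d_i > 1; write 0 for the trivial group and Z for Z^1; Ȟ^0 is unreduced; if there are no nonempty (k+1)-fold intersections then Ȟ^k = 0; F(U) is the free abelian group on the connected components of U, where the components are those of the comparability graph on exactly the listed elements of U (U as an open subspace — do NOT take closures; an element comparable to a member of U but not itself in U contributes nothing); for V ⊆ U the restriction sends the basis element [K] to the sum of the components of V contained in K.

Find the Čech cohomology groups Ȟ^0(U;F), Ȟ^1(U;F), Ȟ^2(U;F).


Ȟ^0(U;F) ≅ Z^6, Ȟ^1(U;F) ≅ 0 and Ȟ^2(U;F) ≅ 0

nerve simplices:
  V12={x6} V13={x7} V14={x8} V15={x1,x2} V23={x5} V45={x3}
components per intersection:
  V1: {x1,x2} {x6} {x7} {x8}
  V2: {x5} {x6}
  V3: {x5} {x7}
  V4: {x3} {x8,x9}
  V5: {x1,x2} {x3,x4}
  V12: {x6}
  V13: {x7}
  V14: {x8}
  V15: {x1,x2}
  V23: {x5}
  V45: {x3}
C dims 12,6; δ0: rk 6, SNF 1^6
degree 0: 12−6−0 = 6 → Ȟ^0 ≅ Z^6
degree 1: 6−0−6 = 0 → Ȟ^1 ≅ 0
degree 2: 0−0−0 = 0 → Ȟ^2 ≅ 0


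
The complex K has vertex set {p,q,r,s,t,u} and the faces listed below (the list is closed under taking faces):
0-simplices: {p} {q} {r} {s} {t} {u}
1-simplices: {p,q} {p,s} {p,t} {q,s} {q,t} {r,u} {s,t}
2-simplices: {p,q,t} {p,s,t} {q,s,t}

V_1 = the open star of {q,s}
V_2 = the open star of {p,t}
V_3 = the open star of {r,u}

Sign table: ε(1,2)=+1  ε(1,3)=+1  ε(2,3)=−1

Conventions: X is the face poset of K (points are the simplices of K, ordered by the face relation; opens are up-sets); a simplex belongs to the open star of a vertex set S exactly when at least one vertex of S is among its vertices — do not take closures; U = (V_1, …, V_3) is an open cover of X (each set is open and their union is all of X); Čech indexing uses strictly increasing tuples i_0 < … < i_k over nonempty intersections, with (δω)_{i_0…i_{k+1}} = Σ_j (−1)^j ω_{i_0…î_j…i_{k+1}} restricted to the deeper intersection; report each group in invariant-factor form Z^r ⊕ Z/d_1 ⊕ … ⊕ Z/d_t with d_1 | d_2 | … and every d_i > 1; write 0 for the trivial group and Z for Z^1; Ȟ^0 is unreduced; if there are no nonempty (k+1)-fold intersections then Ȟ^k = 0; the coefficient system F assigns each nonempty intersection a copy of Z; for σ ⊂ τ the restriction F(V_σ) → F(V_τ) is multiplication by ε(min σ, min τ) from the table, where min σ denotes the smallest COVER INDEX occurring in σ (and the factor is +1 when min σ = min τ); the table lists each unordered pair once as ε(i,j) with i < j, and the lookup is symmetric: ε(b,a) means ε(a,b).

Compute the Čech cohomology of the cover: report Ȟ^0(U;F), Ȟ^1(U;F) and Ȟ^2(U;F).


Ȟ^0 = Z^2; Ȟ^1 = 0; Ȟ^2 = 0

nerve simplices:
  V1={{q},{s},{p,q},{p,s},{q,s},{q,t},{s,t},{p,q,t},{p,s,t},{q,s,t}} V2={{p},{t},{p,q},{p,s},{p,t},{q,t},{s,t},{p,q,t},{p,s,t},{q,s,t}} V3={{r},{u},{r,u}}
  V12={{p,q},{p,s},{q,t},{s,t},{p,q,t},{p,s,t},{q,s,t}}
C dims 3,1; δ0: rk 1, SNF 1^1
degree 0: 3−1−0 = 2 → Ȟ^0 ≅ Z^2
degree 1: 1−0−1 = 0 → Ȟ^1 ≅ 0
degree 2: 0−0−0 = 0 → Ȟ^2 ≅ 0


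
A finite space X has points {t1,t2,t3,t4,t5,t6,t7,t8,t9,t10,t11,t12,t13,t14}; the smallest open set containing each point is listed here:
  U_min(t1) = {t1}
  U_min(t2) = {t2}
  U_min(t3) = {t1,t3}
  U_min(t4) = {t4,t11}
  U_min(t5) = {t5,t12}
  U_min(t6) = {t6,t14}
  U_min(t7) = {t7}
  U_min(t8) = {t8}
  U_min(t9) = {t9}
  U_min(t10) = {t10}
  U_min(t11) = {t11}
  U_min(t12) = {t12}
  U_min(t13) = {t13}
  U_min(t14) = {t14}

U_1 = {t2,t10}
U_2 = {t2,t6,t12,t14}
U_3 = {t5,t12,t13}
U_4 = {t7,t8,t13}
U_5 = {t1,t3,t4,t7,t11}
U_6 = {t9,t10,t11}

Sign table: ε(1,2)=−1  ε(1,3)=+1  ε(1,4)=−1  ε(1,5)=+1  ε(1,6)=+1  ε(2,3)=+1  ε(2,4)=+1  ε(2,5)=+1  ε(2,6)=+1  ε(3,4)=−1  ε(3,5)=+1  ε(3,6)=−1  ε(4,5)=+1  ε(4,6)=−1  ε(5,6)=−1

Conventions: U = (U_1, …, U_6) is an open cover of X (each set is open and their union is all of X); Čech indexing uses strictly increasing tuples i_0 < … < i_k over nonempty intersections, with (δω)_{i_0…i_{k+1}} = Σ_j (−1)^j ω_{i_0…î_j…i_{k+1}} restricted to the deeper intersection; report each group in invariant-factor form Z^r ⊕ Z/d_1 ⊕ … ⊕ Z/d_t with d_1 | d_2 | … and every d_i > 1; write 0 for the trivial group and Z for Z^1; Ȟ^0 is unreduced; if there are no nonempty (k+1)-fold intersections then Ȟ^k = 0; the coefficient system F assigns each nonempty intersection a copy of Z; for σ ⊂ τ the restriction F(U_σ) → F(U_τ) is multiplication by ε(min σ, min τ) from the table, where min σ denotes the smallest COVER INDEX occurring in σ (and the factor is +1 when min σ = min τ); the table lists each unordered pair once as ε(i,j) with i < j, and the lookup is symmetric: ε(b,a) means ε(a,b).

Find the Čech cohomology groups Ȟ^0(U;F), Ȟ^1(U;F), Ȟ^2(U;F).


Ȟ^0(U;F) ≅ 0,  Ȟ^1(U;F) ≅ Z/2,  Ȟ^2(U;F) ≅ 0

intersection data:
  U12={t2} U16={t10} U23={t12} U34={t13} U45={t7} U56={t11}
C dims 6,6; δ0: rk 6, SNF 1^5·2
Ȟ^0 = (6 − 6) − 0 = 0, so Ȟ^0 ≅ 0
Ȟ^1 = (6 − 0) − 6 = 0 plus torsion [2], so Ȟ^1 ≅ Z/2
Ȟ^2 = (0 − 0) − 0 = 0, so Ȟ^2 ≅ 0


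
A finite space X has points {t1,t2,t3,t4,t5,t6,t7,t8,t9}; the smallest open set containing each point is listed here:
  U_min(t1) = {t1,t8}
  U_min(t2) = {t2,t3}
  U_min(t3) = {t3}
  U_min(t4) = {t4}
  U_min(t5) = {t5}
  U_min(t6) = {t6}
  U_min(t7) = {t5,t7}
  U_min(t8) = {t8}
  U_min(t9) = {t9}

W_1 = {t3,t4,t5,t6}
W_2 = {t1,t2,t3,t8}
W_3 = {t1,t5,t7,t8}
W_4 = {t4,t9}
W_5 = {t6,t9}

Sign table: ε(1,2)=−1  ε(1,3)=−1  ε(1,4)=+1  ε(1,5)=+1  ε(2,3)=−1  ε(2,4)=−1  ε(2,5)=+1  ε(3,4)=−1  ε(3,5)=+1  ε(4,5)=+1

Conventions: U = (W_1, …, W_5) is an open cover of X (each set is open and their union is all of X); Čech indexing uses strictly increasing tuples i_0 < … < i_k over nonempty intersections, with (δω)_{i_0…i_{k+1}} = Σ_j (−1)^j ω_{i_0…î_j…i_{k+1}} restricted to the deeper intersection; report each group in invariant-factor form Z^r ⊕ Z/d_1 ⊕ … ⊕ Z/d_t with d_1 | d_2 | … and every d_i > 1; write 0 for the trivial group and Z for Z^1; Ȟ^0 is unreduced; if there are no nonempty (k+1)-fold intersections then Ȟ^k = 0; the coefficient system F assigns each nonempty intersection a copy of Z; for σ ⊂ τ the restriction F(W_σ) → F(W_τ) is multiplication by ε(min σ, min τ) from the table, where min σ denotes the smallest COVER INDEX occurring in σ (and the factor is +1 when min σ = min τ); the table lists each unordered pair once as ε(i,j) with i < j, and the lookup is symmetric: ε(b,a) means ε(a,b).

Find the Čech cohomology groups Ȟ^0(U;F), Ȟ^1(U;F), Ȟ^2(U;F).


intersection data:
  W12={t3} W13={t5} W14={t4} W15={t6} W23={t1,t8} W45={t9}
C dims 5,6; δ0: rk 5, SNF 1^4·2
Ȟ^0 = (5 − 5) − 0 = 0, so Ȟ^0 ≅ 0
Ȟ^1 = (6 − 0) − 5 = 1 plus torsion [2], so Ȟ^1 ≅ Z ⊕ Z/2
Ȟ^2 = (0 − 0) − 0 = 0, so Ȟ^2 ≅ 0

Ȟ^0 ≅ 0, Ȟ^1 ≅ Z ⊕ Z/2 and Ȟ^2 ≅ 0


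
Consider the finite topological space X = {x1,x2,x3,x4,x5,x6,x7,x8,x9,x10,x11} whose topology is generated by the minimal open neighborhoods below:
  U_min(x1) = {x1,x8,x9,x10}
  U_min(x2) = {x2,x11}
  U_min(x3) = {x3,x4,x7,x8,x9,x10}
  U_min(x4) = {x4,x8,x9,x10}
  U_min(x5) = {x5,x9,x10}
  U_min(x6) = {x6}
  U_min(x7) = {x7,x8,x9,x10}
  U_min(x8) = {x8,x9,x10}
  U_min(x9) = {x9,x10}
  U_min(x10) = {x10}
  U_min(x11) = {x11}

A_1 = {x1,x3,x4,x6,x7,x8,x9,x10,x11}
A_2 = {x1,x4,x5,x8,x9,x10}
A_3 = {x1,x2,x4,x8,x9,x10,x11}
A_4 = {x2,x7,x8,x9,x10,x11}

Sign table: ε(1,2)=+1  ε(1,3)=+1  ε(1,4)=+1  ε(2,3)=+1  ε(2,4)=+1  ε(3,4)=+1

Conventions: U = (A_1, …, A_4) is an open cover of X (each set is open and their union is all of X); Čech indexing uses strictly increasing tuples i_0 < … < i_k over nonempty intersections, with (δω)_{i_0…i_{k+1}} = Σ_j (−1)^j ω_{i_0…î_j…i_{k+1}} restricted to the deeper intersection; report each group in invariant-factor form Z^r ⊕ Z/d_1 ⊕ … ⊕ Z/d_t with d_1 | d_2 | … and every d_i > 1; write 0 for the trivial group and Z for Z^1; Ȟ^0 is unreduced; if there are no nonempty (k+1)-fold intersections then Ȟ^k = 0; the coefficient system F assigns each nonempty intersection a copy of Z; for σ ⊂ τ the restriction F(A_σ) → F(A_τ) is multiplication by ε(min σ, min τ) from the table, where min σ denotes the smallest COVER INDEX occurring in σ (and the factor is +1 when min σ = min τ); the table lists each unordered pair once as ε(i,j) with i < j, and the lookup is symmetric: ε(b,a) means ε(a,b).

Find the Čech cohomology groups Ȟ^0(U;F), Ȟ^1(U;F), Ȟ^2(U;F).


Ȟ^0 = Z, Ȟ^1 = 0 and Ȟ^2 = 0

cover nerve:
  A12={x1,x4,x8,x9,x10} A13={x1,x4,x8,x9,x10,x11} A14={x7,x8,x9,x10,x11} A23={x1,x4,x8,x9,x10} A24={x8,x9,x10} A34={x2,x8,x9,x10,x11}
  A123={x1,x4,x8,x9,x10} A124={x8,x9,x10} A134={x8,x9,x10,x11} A234={x8,x9,x10}
  A1234={x8,x9,x10}
C dims 4,6,4,1; δ0: rk 3, SNF 1^3; δ1: rk 3, SNF 1^3; δ2: rk 1, SNF 1^1
Ȟ^0: (4−3)−0=1 ⇒ Z
Ȟ^1: (6−3)−3=0 ⇒ 0
Ȟ^2: (4−1)−3=0 ⇒ 0


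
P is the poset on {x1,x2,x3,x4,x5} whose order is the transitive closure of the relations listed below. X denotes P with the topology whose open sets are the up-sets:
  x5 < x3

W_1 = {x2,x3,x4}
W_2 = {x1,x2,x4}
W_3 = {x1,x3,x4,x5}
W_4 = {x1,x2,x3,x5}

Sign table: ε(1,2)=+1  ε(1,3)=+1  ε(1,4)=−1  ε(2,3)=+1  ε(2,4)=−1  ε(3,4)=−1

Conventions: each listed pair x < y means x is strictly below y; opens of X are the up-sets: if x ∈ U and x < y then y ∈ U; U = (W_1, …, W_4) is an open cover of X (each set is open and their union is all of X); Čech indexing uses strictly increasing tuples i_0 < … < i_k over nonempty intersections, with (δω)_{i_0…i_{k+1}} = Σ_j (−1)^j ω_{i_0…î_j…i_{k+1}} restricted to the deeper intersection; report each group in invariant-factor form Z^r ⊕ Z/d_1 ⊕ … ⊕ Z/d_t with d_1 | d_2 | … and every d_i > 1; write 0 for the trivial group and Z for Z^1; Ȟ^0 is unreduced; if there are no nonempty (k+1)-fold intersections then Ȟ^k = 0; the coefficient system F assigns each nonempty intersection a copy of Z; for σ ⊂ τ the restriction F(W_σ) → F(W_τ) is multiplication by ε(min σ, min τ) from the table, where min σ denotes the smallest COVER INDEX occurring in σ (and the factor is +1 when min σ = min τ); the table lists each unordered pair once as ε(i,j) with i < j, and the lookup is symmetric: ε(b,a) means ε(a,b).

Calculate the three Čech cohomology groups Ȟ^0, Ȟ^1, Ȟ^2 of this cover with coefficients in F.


nerve of the cover:
  W12={x2,x4} W13={x3,x4} W14={x2,x3} W23={x1,x4} W24={x1,x2} W34={x1,x3,x5}
  W123={x4} W124={x2} W134={x3} W234={x1}
C dims 4,6,4; δ0: rk 3, SNF 1^3; δ1: rk 3, SNF 1^3
Ȟ^0 = (4 − 3) − 0 = 1, so Ȟ^0 ≅ Z
Ȟ^1 = (6 − 3) − 3 = 0, so Ȟ^1 ≅ 0
Ȟ^2 = (4 − 0) − 3 = 1, so Ȟ^2 ≅ Z

Ȟ^0 ≅ Z, Ȟ^1 ≅ 0, Ȟ^2 ≅ Z


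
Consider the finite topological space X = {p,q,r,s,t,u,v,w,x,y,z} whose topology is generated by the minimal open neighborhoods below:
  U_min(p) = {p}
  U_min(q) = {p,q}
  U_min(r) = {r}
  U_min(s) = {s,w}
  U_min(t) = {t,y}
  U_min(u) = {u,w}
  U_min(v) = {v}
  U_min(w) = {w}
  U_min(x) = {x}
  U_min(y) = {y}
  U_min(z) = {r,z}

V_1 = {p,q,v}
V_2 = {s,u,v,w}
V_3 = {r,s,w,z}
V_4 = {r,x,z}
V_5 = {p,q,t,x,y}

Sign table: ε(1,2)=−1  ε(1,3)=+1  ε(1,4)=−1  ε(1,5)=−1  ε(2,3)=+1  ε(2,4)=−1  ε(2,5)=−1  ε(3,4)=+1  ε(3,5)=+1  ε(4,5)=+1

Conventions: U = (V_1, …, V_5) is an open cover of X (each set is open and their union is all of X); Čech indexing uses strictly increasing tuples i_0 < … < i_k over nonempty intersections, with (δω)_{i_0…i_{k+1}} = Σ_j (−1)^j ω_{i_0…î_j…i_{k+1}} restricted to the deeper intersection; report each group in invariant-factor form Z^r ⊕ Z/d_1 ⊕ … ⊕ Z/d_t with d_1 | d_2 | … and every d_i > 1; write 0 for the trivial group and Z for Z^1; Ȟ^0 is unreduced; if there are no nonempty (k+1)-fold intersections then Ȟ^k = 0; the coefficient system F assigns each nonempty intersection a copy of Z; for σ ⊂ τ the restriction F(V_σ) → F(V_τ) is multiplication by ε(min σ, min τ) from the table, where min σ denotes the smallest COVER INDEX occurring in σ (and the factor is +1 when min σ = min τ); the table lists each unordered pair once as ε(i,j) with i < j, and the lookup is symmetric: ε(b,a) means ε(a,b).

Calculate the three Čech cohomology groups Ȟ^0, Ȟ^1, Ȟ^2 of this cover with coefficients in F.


Ȟ^0(U;F) ≅ Z; Ȟ^1(U;F) ≅ Z; Ȟ^2(U;F) ≅ 0

nerve of the cover:
  V12={v} V15={p,q} V23={s,w} V34={r,z} V45={x}
C dims 5,5; δ0: rk 4, SNF 1^4
Ȟ^0 = (5 − 4) − 0 = 1, so Ȟ^0 ≅ Z
Ȟ^1 = (5 − 0) − 4 = 1, so Ȟ^1 ≅ Z
Ȟ^2 = (0 − 0) − 0 = 0, so Ȟ^2 ≅ 0


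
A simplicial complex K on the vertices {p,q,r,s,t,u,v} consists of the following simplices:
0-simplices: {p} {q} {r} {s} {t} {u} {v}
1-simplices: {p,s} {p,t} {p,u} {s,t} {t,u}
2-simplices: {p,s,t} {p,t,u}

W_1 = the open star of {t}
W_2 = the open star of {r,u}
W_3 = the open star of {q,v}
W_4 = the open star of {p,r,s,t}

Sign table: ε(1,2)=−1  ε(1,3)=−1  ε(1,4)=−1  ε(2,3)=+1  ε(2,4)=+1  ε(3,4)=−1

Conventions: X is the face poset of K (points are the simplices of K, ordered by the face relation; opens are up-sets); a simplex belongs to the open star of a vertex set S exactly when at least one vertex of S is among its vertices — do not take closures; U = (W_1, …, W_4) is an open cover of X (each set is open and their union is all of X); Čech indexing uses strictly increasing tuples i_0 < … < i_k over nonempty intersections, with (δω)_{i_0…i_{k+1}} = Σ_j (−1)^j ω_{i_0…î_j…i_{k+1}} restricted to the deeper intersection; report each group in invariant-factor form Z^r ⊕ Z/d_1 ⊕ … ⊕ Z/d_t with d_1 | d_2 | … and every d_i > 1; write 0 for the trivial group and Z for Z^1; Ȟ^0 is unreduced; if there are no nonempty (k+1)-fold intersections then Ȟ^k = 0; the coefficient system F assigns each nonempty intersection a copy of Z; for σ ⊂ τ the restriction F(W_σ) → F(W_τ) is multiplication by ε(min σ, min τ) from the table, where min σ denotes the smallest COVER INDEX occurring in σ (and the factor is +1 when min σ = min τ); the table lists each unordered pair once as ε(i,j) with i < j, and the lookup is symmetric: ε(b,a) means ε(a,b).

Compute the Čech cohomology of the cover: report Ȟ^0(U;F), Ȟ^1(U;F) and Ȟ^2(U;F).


cover nerve:
  W1={{t},{p,t},{s,t},{t,u},{p,s,t},{p,t,u}} W2={{r},{u},{p,u},{t,u},{p,t,u}} W3={{q},{v}} W4={{p},{r},{s},{t},{p,s},{p,t},{p,u},{s,t},{t,u},{p,s,t},{p,t,u}}
  W12={{t,u},{p,t,u}} W14={{t},{p,t},{s,t},{t,u},{p,s,t},{p,t,u}} W24={{r},{p,u},{t,u},{p,t,u}}
  W124={{t,u},{p,t,u}}
C dims 4,3,1; δ0: rk 2, SNF 1^2; δ1: rk 1, SNF 1^1
Ȟ^0: (4−2)−0=2 ⇒ Z^2
Ȟ^1: (3−1)−2=0 ⇒ 0
Ȟ^2: (1−0)−1=0 ⇒ 0

Ȟ^0(U;F) ≅ Z^2; Ȟ^1(U;F) ≅ 0; Ȟ^2(U;F) ≅ 0


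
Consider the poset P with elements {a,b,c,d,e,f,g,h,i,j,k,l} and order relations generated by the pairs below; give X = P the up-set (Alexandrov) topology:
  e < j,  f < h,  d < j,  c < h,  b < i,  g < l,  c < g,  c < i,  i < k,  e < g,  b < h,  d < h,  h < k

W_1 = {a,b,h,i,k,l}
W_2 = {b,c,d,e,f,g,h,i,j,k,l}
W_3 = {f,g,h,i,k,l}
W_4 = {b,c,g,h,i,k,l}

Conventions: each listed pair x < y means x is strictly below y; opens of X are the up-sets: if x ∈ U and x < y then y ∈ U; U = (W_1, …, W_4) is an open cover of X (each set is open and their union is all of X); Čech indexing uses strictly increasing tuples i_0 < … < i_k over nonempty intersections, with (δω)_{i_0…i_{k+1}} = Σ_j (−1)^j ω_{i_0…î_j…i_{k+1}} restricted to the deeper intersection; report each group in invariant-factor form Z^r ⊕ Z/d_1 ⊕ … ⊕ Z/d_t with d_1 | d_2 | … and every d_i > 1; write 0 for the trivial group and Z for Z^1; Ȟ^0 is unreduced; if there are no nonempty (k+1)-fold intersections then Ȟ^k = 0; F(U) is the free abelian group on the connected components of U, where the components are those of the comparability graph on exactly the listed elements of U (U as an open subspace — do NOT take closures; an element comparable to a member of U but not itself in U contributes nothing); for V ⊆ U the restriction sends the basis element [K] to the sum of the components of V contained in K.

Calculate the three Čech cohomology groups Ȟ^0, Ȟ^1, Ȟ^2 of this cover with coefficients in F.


Ȟ^0 ≅ Z^2,  Ȟ^1 ≅ 0,  Ȟ^2 ≅ 0

nerve of the cover:
  W12={b,h,i,k,l} W13={h,i,k,l} W14={b,h,i,k,l} W23={f,g,h,i,k,l} W24={b,c,g,h,i,k,l} W34={g,h,i,k,l}
  W123={h,i,k,l} W124={b,h,i,k,l} W134={h,i,k,l} W234={g,h,i,k,l}
  W1234={h,i,k,l}
components per intersection:
  W1: {a} {b,h,i,k} {l}
  W2: {b,c,d,e,f,g,h,i,j,k,l}
  W3: {f,h,i,k} {g,l}
  W4: {b,c,g,h,i,k,l}
  W12: {b,h,i,k} {l}
  W13: {h,i,k} {l}
  W14: {b,h,i,k} {l}
  W23: {f,h,i,k} {g,l}
  W24: {b,c,g,h,i,k,l}
  W34: {g,l} {h,i,k}
  W123: {h,i,k} {l}
  W124: {b,h,i,k} {l}
  W134: {h,i,k} {l}
  W234: {g,l} {h,i,k}
  W1234: {h,i,k} {l}
C dims 7,11,8,2; δ0: rk 5, SNF 1^5; δ1: rk 6, SNF 1^6; δ2: rk 2, SNF 1^2
Ȟ^0 = (7 − 5) − 0 = 2, so Ȟ^0 ≅ Z^2
Ȟ^1 = (11 − 6) − 5 = 0, so Ȟ^1 ≅ 0
Ȟ^2 = (8 − 2) − 6 = 0, so Ȟ^2 ≅ 0
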